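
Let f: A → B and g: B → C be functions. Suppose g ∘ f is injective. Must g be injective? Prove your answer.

not injective

No. Take A = {1}, B = {1, 2}, C = {1, 2}, f(a) = a for each a ∈ A, and g(b) = 1 if b ∈ {1, 2} else g(b) = b.
Then g ∘ f = f is injective (A ⊂ B and f is the inclusion), but g(1) = g(2) = 1 with 1 ≠ 2, so g is not injective.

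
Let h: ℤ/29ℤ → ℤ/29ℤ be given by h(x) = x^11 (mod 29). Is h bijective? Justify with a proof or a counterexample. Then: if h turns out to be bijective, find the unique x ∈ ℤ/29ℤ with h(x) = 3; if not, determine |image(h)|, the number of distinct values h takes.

8

Since 29 is prime, the nonzero elements of ℤ/29ℤ form a cyclic group of order 28.
As gcd(11, 28) = 1, raising to the 11th power is a bijection on this group: if u^11 ≡ v^11 then (uv^{−1})^11 = 1, and the only element of order dividing gcd(11, 28) = 1 is 1, so u = v.
With h(0) = 0 this makes h injective on all of ℤ/29ℤ, hence bijective (finite equal-size domain and codomain). In particular h is bijective.
Since h is bijective, we find the preimage of 3. The inverse of x ↦ x^11 on (ℤ/29ℤ)^× is x ↦ x^23, because 11·23 = 253 = 9·28 + 1 ≡ 1 (mod 28) and x^{28} = 1 for x ≠ 0 (Fermat). So h⁻¹(3) = 3^23 mod 29.
Repeated squaring mod 29: 3^1 ≡ 3, 3^2 ≡ 3² = 9, 3^4 ≡ 9² = 81 ≡ 23, 3^8 ≡ 23² = 529 ≡ 7, 3^16 ≡ 7² = 49 ≡ 20. Since 23 = 16 + 4 + 2 + 1, 3^23 ≡ 20·23·9·3: 20·23 = 460 ≡ 25, then 25·9 = 225 ≡ 22, then 22·3 = 66 ≡ 8. So 3^23 ≡ 8 (mod 29).
Hence h⁻¹(3) = 8.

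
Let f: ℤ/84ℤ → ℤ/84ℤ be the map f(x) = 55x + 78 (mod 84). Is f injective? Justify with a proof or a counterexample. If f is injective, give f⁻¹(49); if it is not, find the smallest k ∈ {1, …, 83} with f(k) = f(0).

Recall that injectivity means: for all s, t in the domain, f(s) = f(t) implies s = t.
If f(s) = f(t), then 55s ≡ 55t (mod 84). Because gcd(55, 84) = 1, we may cancel 55 to get s ≡ t (mod 84).
So f is injective.
We now compute 55⁻¹ mod 84 explicitly. Euclid's algorithm: 84 = 1·55 + 29, 55 = 1·29 + 26, 29 = 1·26 + 3, 26 = 8·3 + 2, 3 = 1·2 + 1; back-substituting gives 1 = 55·55 − 36·84, so 55⁻¹ ≡ 55 (mod 84).
Since f is injective, we find f⁻¹(49): we need 55x ≡ 49 − 78 ≡ 55 (mod 84). Using 55⁻¹ = 55: x ≡ 55·55 = 3025 = 36·84 + 1, so x = 1.
Check: f(1) = 55·1 + 78 = 133 = 1·84 + 49 ≡ 49 (mod 84).

1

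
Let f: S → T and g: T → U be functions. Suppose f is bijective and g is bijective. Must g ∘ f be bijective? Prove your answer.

bijective

Injectivity: if g(f(s)) = g(f(t)) then f(s) = f(t) (g injective) so s = t (f injective).
Surjectivity: for c ∈ U pick b with g(b) = c, then a with f(a) = b; then (g ∘ f)(a) = c.
Thus g ∘ f is bijective.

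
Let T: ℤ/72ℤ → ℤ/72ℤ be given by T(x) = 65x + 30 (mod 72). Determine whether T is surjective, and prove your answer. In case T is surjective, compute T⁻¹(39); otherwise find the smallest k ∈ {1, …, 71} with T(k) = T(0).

By definition, surjectivity means every element of the codomain has a preimage under T.
Since gcd(65, 72) = 1, 65 is invertible modulo 72. Euclid's algorithm: 72 = 1·65 + 7, 65 = 9·7 + 2, 7 = 3·2 + 1; back-substituting gives 1 = 41·65 − 37·72, so 65⁻¹ ≡ 41 (mod 72).
Then y ↦ 41(y − 30) is a two-sided inverse to T, so every y ∈ ℤ/72ℤ has a preimage.
Thus T is surjective.
Since T is surjective, we find T⁻¹(39): we need 65x ≡ 39 − 30 ≡ 9 (mod 72). Using 65⁻¹ = 41: x ≡ 41·9 = 369 = 5·72 + 9, so x = 9.
Check: T(9) = 65·9 + 30 = 615 = 8·72 + 39 ≡ 39 (mod 72).

9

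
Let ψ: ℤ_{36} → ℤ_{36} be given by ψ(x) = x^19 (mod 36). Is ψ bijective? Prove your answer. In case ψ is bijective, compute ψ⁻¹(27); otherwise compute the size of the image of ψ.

ψ(0) = 0^19 = 0.
ψ(6): Repeated squaring mod 36: 6^1 ≡ 6, 6^2 ≡ 6² = 36 ≡ 0, 6^4 ≡ 0² = 0, 6^8 ≡ 0² = 0, 6^16 ≡ 0² = 0. Since 19 = 16 + 2 + 1, 6^19 ≡ 0·0·6: 0·0 = 0, then 0·6 = 0. So 6^19 ≡ 0 (mod 36).
So ψ(0) = ψ(6) = 0 while 0 ≠ 6, therefore ψ is not injective, hence not bijective.
Since ψ is not bijective, we determine |image(ψ)|. Computing x^19 mod 36 for each x (by repeated squaring, reducing mod 36 at every step), the values ψ(0), ψ(1), …, ψ(35) are: 0, 1, 20, 27, 4, 5, 0, 7, 8, 9, 28, 11, 0, 13, 32, 27, 16, 17, 0, 19, 20, 9, 4, 23, 0, 25, 8, 27, 28, 29, 0, 31, 32, 9, 16, 35.
The distinct values are {0, 1, 4, 5, 7, 8, 9, 11, 13, 16, 17, 19, 20, 23, 25, 27, 28, 29, 31, 32, 35}; there are 21 of them.

21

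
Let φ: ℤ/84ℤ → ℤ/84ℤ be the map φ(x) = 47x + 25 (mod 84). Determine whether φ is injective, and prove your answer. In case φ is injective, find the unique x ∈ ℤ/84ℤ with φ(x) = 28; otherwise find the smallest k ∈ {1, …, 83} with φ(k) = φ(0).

9

By definition, φ is injective when φ(a) = φ(b) forces a = b.
Suppose φ(a) = φ(b) in ℤ/84ℤ. Then 47a + 25 ≡ 47b + 25 (mod 84), thus 47(a − b) ≡ 0 (mod 84).
Since gcd(47, 84) = 1, 47 is invertible modulo 84, hence a − b ≡ 0 (mod 84), i.e. a = b.
So φ is injective.
We now compute 47⁻¹ mod 84 explicitly. Euclid's algorithm: 84 = 1·47 + 37, 47 = 1·37 + 10, 37 = 3·10 + 7, 10 = 1·7 + 3, 7 = 2·3 + 1; back-substituting gives 1 = 59·47 − 33·84, so 47⁻¹ ≡ 59 (mod 84).
Since φ is injective, we compute φ⁻¹(28): solve 47x + 25 ≡ 28 (mod 84), i.e. 47x ≡ 3 (mod 84).
Multiplying by 47⁻¹ = 59 gives x ≡ 59·3 = 177 = 2·84 + 9 ≡ 9 (mod 84).
Check: φ(9) = 47·9 + 25 = 448 = 5·84 + 28 ≡ 28 (mod 84).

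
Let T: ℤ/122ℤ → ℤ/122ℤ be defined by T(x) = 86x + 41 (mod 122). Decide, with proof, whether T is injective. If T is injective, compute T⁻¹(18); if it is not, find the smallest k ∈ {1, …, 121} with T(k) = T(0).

61

We have gcd(86, 122) = 2 > 1. Taking x_1 = 0 and x_2 = 61: T(0) = 41 and T(61) = 86·61 + 41 = 5287 ≡ 41 (mod 122).
So T(0) = T(61) while 0 ≠ 61, thus T is not injective.
Since T is not injective, we find the least positive k with T(k) = T(0): this means 86k ≡ 0 (mod 122), i.e. 122 ∣ 86k. Since gcd(86, 122) = 2, dividing through by 2 this holds exactly when 61 ∣ 43k, and as gcd(43, 61) = 1, exactly when 61 ∣ k.
The smallest positive such k is 61.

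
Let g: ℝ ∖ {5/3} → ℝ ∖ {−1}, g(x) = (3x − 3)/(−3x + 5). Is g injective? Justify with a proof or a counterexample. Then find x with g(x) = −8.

37/21

Suppose g(u) = g(v). Cross-multiplying: (3u − 3)(−3v + 5) = (3v − 3)(−3u + 5).
Expanding both sides and cancelling the symmetric terms leaves 6·(u − v) = 0. Since 6 ≠ 0, u = v. Hence g is injective.
Solving g(x) = −8: cross-multiplying gives 3x − 3 = −8(−3x + 5), which rearranges to −21x = −37, so x = 37/21.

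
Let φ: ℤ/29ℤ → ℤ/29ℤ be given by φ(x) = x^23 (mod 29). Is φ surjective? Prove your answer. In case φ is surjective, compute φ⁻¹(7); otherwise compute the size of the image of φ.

Since 29 is prime, the nonzero elements of ℤ/29ℤ form a cyclic group of order 28.
As gcd(23, 28) = 1, raising to the 23rd power is a bijection on this group: if x_1^23 ≡ x_2^23 then (x_1x_2^{−1})^23 = 1, and the only element of order dividing gcd(23, 28) = 1 is 1, so x_1 = x_2.
With φ(0) = 0 this makes φ injective on all of ℤ/29ℤ, hence bijective (finite equal-size domain and codomain). In particular φ is surjective.
Since φ is surjective, we find the preimage of 7. The inverse of x ↦ x^23 on (ℤ/29ℤ)^× is x ↦ x^11, because 23·11 = 253 = 9·28 + 1 ≡ 1 (mod 28) and x^{28} = 1 for x ≠ 0 (Fermat). So φ⁻¹(7) = 7^11 mod 29.
Repeated squaring mod 29: 7^1 ≡ 7, 7^2 ≡ 7² = 49 ≡ 20, 7^4 ≡ 20² = 400 ≡ 23, 7^8 ≡ 23² = 529 ≡ 7. Since 11 = 8 + 2 + 1, 7^11 ≡ 7·20·7: 7·20 = 140 ≡ 24, then 24·7 = 168 ≡ 23. So 7^11 ≡ 23 (mod 29).
Hence φ⁻¹(7) = 23.

23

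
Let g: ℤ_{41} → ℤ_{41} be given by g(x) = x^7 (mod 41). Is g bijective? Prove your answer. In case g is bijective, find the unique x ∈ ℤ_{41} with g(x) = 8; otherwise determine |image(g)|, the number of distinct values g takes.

Since 41 is prime, the nonzero elements of ℤ_{41} form a cyclic group of order 40.
As gcd(7, 40) = 1, raising to the 7th power is a bijection on this group: if x_1^7 ≡ x_2^7 then (x_1x_2^{−1})^7 = 1, and the only element of order dividing gcd(7, 40) = 1 is 1, so x_1 = x_2.
With g(0) = 0 this makes g injective on all of ℤ_{41}, hence bijective (finite equal-size domain and codomain). In particular g is bijective.
Since g is bijective, we find the preimage of 8. The inverse of x ↦ x^7 on (ℤ_{41})^× is x ↦ x^23, because 7·23 = 161 = 4·40 + 1 ≡ 1 (mod 40) and x^{40} = 1 for x ≠ 0 (Fermat). So g⁻¹(8) = 8^23 mod 41.
Repeated squaring mod 41: 8^1 ≡ 8, 8^2 ≡ 8² = 64 ≡ 23, 8^4 ≡ 23² = 529 ≡ 37, 8^8 ≡ 37² = 1369 ≡ 16, 8^16 ≡ 16² = 256 ≡ 10. Since 23 = 16 + 4 + 2 + 1, 8^23 ≡ 10·37·23·8: 10·37 = 370 ≡ 1, then 1·23 = 23, then 23·8 = 184 ≡ 20. So 8^23 ≡ 20 (mod 41).
Hence g⁻¹(8) = 20.

20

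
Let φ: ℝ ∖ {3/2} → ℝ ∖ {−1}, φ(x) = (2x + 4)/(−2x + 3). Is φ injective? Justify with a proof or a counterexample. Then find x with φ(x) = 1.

-1/4

Suppose φ(a) = φ(b). Cross-multiplying: (2a + 4)(−2b + 3) = (2b + 4)(−2a + 3).
Expanding both sides and cancelling the symmetric terms leaves 14·(a − b) = 0. Since 14 ≠ 0, a = b. Thus φ is injective.
Solving φ(x) = 1: cross-multiplying gives 2x + 4 = 1(−2x + 3), which rearranges to 4x = −1, so x = −1/4.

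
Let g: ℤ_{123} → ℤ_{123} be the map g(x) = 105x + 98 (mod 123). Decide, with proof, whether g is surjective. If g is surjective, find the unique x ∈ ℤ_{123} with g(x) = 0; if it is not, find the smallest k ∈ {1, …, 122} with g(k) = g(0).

By definition, g is surjective if every y in the codomain equals g(x) for some x in the domain.
Since gcd(105, 123) = 3, we have 105x ≡ 0 (mod 3) for all x, so g(x) ≡ 2 (mod 3).
But 0 ≢ 2 (mod 3), so 0 ∈ ℤ_{123} has no preimage. Therefore g is not surjective.
Since g is not surjective, we find the least positive k with g(k) = g(0): this means 105k ≡ 0 (mod 123), i.e. 123 ∣ 105k. Since gcd(105, 123) = 3, dividing through by 3 this holds exactly when 41 ∣ 35k, and as gcd(35, 41) = 1, exactly when 41 ∣ k.
The smallest positive such k is 41.

41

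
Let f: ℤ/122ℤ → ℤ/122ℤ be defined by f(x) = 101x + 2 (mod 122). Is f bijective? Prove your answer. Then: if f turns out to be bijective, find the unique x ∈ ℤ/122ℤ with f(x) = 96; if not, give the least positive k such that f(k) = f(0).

42

Recall: injectivity means: for all u, v in the domain, f(u) = f(v) implies u = v.
If f(u) = f(v), then 101u ≡ 101v (mod 122). Because gcd(101, 122) = 1, we may cancel 101 to get u ≡ v (mod 122).
We now compute 101⁻¹ mod 122 explicitly. Euclid's algorithm: 122 = 1·101 + 21, 101 = 4·21 + 17, 21 = 1·17 + 4, 17 = 4·4 + 1; back-substituting gives 1 = 29·101 − 24·122, so 101⁻¹ ≡ 29 (mod 122).
For any y ∈ ℤ/122ℤ, x = 29(y − 2) mod 122 satisfies f(x) = 101·29(y − 2) + 2 ≡ y (since 101·29 ≡ 1 mod 122). So every y has a preimage.
Hence f is bijective.
Since f is bijective, we find f⁻¹(96): we need 101x ≡ 96 − 2 ≡ 94 (mod 122). Using 101⁻¹ = 29: x ≡ 29·94 = 2726 = 22·122 + 42, so x = 42.
Check: f(42) = 101·42 + 2 = 4244 = 34·122 + 96 ≡ 96 (mod 122).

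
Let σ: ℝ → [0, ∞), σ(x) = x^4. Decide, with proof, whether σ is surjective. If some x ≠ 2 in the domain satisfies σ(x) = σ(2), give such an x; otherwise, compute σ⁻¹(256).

For any y ∈ [0, ∞), x = y^{1/4} ∈ ℝ satisfies x^4 = y, so σ is surjective.
For the follow-up, such an x exists: taking x = −2 ∈ ℝ gives σ(−2) = 16 = σ(2) with −2 ≠ 2.

-2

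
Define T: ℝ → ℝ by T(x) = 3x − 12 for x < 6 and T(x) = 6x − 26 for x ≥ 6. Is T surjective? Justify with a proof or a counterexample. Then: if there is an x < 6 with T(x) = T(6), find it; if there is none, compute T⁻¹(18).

Both pieces are strictly increasing (slopes 3 and 6), so each is injective on its own interval.
The left piece maps (−∞, 6) onto (−∞, 6); the right piece maps [6, ∞) onto [10, ∞).
The union (−∞, 6) ∪ [10, ∞) omits the interval between 6 and 10; in particular 6 has no preimage. So T is not surjective.
Because the two images are disjoint, no x < 6 has T(x) = T(6), so we compute T⁻¹(18): 18 lies in [10, ∞), so solve 6x − 26 = 18: x = (18 + 26)/6 = 22/3.

22/3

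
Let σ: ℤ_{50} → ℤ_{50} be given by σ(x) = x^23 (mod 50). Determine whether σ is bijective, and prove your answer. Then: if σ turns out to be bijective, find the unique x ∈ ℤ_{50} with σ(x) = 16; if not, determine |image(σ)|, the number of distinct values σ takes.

42

σ(0) = 0^23 = 0.
σ(10): Repeated squaring mod 50: 10^1 ≡ 10, 10^2 ≡ 10² = 100 ≡ 0, 10^4 ≡ 0² = 0, 10^8 ≡ 0² = 0, 10^16 ≡ 0² = 0. Since 23 = 16 + 4 + 2 + 1, 10^23 ≡ 0·0·0·10: 0·0 = 0, then 0·0 = 0, then 0·10 = 0. So 10^23 ≡ 0 (mod 50).
So σ(0) = σ(10) = 0 while 0 ≠ 10, therefore σ is not injective, hence not bijective.
Since σ is not bijective, we determine |image(σ)|. Computing x^23 mod 50 for each x (by repeated squaring, reducing mod 50 at every step), the values σ(0), σ(1), …, σ(49) are: 0, 1, 8, 27, 14, 25, 16, 43, 12, 29, 0, 31, 28, 47, 44, 25, 46, 13, 32, 9, 0, 11, 48, 17, 24, 25, 26, 33, 2, 39, 0, 41, 18, 37, 4, 25, 6, 3, 22, 19, 0, 21, 38, 7, 34, 25, 36, 23, 42, 49.
The distinct values are {0, 1, 2, 3, 4, 6, 7, 8, 9, 11, 12, 13, 14, 16, 17, 18, 19, 21, 22, 23, 24, 25, 26, 27, 28, 29, 31, 32, 33, 34, 36, 37, 38, 39, 41, 42, 43, 44, 46, 47, 48, 49}; there are 42 of them.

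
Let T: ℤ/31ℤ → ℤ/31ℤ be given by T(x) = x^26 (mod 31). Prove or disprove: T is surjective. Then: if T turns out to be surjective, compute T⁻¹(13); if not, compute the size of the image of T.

T(15): Repeated squaring mod 31: 15^1 ≡ 15, 15^2 ≡ 15² = 225 ≡ 8, 15^4 ≡ 8² = 64 ≡ 2, 15^8 ≡ 2² = 4, 15^16 ≡ 4² = 16. Since 26 = 16 + 8 + 2, 15^26 ≡ 16·4·8: 16·4 = 64 ≡ 2, then 2·8 = 16. So 15^26 ≡ 16 (mod 31).
T(16): Repeated squaring mod 31: 16^1 ≡ 16, 16^2 ≡ 16² = 256 ≡ 8, 16^4 ≡ 8² = 64 ≡ 2, 16^8 ≡ 2² = 4, 16^16 ≡ 4² = 16. Since 26 = 16 + 8 + 2, 16^26 ≡ 16·4·8: 16·4 = 64 ≡ 2, then 2·8 = 16. So 16^26 ≡ 16 (mod 31).
So T(15) = T(16) = 16 while 15 ≠ 16, thus T is not injective.
A non-injective map from the 31-element set ℤ/31ℤ to itself takes at most 30 distinct values, so it cannot be surjective. Therefore T is not surjective.
Since T is not surjective, we determine |image(T)|. Computing x^26 mod 31 for each x (by repeated squaring, reducing mod 31 at every step), the values T(0), T(1), …, T(30) are: 0, 1, 2, 18, 4, 25, 5, 20, 8, 14, 19, 7, 10, 28, 9, 16, 16, 9, 28, 10, 7, 19, 14, 8, 20, 5, 25, 4, 18, 2, 1.
The distinct values are {0, 1, 2, 4, 5, 7, 8, 9, 10, 14, 16, 18, 19, 20, 25, 28}; there are 16 of them.

16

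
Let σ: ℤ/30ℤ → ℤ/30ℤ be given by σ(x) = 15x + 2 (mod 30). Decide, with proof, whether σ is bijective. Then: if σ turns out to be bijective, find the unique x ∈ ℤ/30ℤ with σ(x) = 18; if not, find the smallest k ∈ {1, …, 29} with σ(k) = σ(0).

We have gcd(15, 30) = 15 > 1. Taking u = 0 and v = 2: σ(0) = 2 and σ(2) = 15·2 + 2 = 32 ≡ 2 (mod 30).
So σ(0) = σ(2) while 0 ≠ 2, thus σ is not injective, hence not bijective.
Since σ is not bijective, we find the least positive k with σ(k) = σ(0): this means 15k ≡ 0 (mod 30), i.e. 30 ∣ 15k. Since gcd(15, 30) = 15, dividing through by 15 this holds exactly when 2 ∣ k.
The smallest positive such k is 2.

2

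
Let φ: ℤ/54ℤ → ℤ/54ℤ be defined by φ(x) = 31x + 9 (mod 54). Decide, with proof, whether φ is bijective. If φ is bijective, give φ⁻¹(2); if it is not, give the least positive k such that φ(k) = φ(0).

5

If φ(a) = φ(b), then 31a ≡ 31b (mod 54). Because gcd(31, 54) = 1, we may cancel 31 to get a ≡ b (mod 54).
We now compute 31⁻¹ mod 54 explicitly. Euclid's algorithm: 54 = 1·31 + 23, 31 = 1·23 + 8, 23 = 2·8 + 7, 8 = 1·7 + 1; back-substituting gives 1 = 7·31 − 4·54, so 31⁻¹ ≡ 7 (mod 54).
Then y ↦ 7(y − 9) is a two-sided inverse to φ, so every y ∈ ℤ/54ℤ has a preimage.
Hence φ is bijective.
Since φ is bijective, we compute φ⁻¹(2): solve 31x + 9 ≡ 2 (mod 54), i.e. 31x ≡ 47 (mod 54).
Multiplying by 31⁻¹ = 7 gives x ≡ 7·47 = 329 = 6·54 + 5 ≡ 5 (mod 54).
Check: φ(5) = 31·5 + 9 = 164 = 3·54 + 2 ≡ 2 (mod 54).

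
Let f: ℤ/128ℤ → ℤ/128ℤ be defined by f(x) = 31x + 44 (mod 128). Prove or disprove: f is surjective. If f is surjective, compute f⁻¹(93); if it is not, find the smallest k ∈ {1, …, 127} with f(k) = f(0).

Recall that f is surjective if every y in the codomain equals f(x) for some x in the domain.
Since gcd(31, 128) = 1, 31 is invertible modulo 128. Euclid's algorithm: 128 = 4·31 + 4, 31 = 7·4 + 3, 4 = 1·3 + 1; back-substituting gives 1 = 95·31 − 23·128, so 31⁻¹ ≡ 95 (mod 128).
For any y ∈ ℤ/128ℤ, x = 95(y − 44) mod 128 satisfies f(x) = 31·95(y − 44) + 44 ≡ y (since 31·95 ≡ 1 mod 128). So every y has a preimage.
Therefore f is surjective.
Since f is surjective, we find f⁻¹(93): we need 31x ≡ 93 − 44 ≡ 49 (mod 128). Using 31⁻¹ = 95: x ≡ 95·49 = 4655 = 36·128 + 47, so x = 47.
Check: f(47) = 31·47 + 44 = 1501 = 11·128 + 93 ≡ 93 (mod 128).

47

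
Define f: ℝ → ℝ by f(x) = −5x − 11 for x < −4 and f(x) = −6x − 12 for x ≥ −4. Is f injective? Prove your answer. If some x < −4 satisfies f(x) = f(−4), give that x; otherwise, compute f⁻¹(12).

Both pieces are strictly decreasing (slopes −5 and −6), so each is injective on its own interval.
The left piece maps (−∞, −4) onto (9, ∞); the right piece maps [−4, ∞) onto (−∞, 12].
These images overlap. In particular f(−4) = 12 (right piece), and solving −5x − 11 = 12 on the left piece gives x = −23/5 < −4.
So f(−23/5) = f(−4) with −23/5 ≠ −4, and f is not injective. This x = −23/5 is the requested value below −4.

-23/5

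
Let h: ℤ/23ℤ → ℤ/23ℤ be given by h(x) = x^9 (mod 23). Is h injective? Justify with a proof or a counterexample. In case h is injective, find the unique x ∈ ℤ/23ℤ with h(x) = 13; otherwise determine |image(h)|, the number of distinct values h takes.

Since 23 is prime, the nonzero elements of ℤ/23ℤ form a cyclic group of order 22.
As gcd(9, 22) = 1, raising to the 9th power is a bijection on this group: if a^9 ≡ b^9 then (ab^{−1})^9 = 1, and the only element of order dividing gcd(9, 22) = 1 is 1, so a = b.
With h(0) = 0 this makes h injective on all of ℤ/23ℤ, hence bijective (finite equal-size domain and codomain). In particular h is injective.
Since h is injective, we find the preimage of 13. The inverse of x ↦ x^9 on (ℤ/23ℤ)^× is x ↦ x^5, because 9·5 = 45 = 2·22 + 1 ≡ 1 (mod 22) and x^{22} = 1 for x ≠ 0 (Fermat). So h⁻¹(13) = 13^5 mod 23.
Repeated squaring mod 23: 13^1 ≡ 13, 13^2 ≡ 13² = 169 ≡ 8, 13^4 ≡ 8² = 64 ≡ 18. Since 5 = 4 + 1, 13^5 ≡ 18·13: 18·13 = 234 ≡ 4. So 13^5 ≡ 4 (mod 23).
Hence h⁻¹(13) = 4.

4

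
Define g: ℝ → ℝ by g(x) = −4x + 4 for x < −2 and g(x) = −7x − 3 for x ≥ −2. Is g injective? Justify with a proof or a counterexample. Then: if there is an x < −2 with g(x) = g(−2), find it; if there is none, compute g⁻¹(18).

Both pieces are strictly decreasing (slopes −4 and −7), so each is injective on its own interval.
The left piece maps (−∞, −2) onto (12, ∞); the right piece maps [−2, ∞) onto (−∞, 11].
These images are disjoint, so no value is attained by both pieces. Hence g is injective.
Because the two images are disjoint, no x < −2 has g(x) = g(−2), so we compute g⁻¹(18): 18 lies in (12, ∞), so solve −4x + 4 = 18: x = (18 − 4)/(−4) = −7/2.

-7/2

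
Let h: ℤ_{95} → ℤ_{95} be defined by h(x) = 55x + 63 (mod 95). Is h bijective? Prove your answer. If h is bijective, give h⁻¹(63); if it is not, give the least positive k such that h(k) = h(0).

We have gcd(55, 95) = 5 > 1. Taking a = 0 and b = 19: h(0) = 63 and h(19) = 55·19 + 63 = 1108 ≡ 63 (mod 95).
So h(0) = h(19) while 0 ≠ 19, so h is not injective, hence not bijective.
Since h is not bijective, we find the least positive k with h(k) = h(0): this means 55k ≡ 0 (mod 95), i.e. 95 ∣ 55k. Since gcd(55, 95) = 5, dividing through by 5 this holds exactly when 19 ∣ 11k, and as gcd(11, 19) = 1, exactly when 19 ∣ k.
The smallest positive such k is 19.

19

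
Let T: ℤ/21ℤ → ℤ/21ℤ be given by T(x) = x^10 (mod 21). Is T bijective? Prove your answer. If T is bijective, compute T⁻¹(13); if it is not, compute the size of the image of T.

8

T(2): Repeated squaring mod 21: 2^1 ≡ 2, 2^2 ≡ 2² = 4, 2^4 ≡ 4² = 16, 2^8 ≡ 16² = 256 ≡ 4. Since 10 = 8 + 2, 2^10 ≡ 4·4: 4·4 = 16. So 2^10 ≡ 16 (mod 21).
T(5): Repeated squaring mod 21: 5^1 ≡ 5, 5^2 ≡ 5² = 25 ≡ 4, 5^4 ≡ 4² = 16, 5^8 ≡ 16² = 256 ≡ 4. Since 10 = 8 + 2, 5^10 ≡ 4·4: 4·4 = 16. So 5^10 ≡ 16 (mod 21).
So T(2) = T(5) = 16 while 2 ≠ 5, so T is not injective, hence not bijective.
Since T is not bijective, we determine |image(T)|. Computing x^10 mod 21 for each x (by repeated squaring, reducing mod 21 at every step), the values T(0), T(1), …, T(20) are: 0, 1, 16, 18, 4, 16, 15, 7, 1, 9, 4, 4, 9, 1, 7, 15, 16, 4, 18, 16, 1.
The distinct values are {0, 1, 4, 7, 9, 15, 16, 18}; there are 8 of them.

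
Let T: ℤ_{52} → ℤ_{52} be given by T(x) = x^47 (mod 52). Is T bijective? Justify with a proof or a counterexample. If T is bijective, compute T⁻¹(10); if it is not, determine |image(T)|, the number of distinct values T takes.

39

T(0) = 0^47 = 0.
T(26): Repeated squaring mod 52: 26^1 ≡ 26, 26^2 ≡ 26² = 676 ≡ 0, 26^4 ≡ 0² = 0, 26^8 ≡ 0² = 0, 26^16 ≡ 0² = 0, 26^32 ≡ 0² = 0. Since 47 = 32 + 8 + 4 + 2 + 1, 26^47 ≡ 0·0·0·0·26: 0·0 = 0, then 0·0 = 0, then 0·0 = 0, then 0·26 = 0. So 26^47 ≡ 0 (mod 52).
So T(0) = T(26) = 0 while 0 ≠ 26, therefore T is not injective, hence not bijective.
Since T is not bijective, we determine |image(T)|. Computing x^47 mod 52 for each x (by repeated squaring, reducing mod 52 at every step), the values T(0), T(1), …, T(51) are: 0, 1, 20, 35, 36, 21, 24, 15, 44, 29, 4, 19, 12, 13, 40, 7, 48, 49, 8, 11, 28, 5, 16, 43, 32, 25, 0, 27, 20, 9, 36, 47, 24, 41, 44, 3, 4, 45, 12, 39, 40, 33, 48, 23, 8, 37, 28, 31, 16, 17, 32, 51.
The distinct values are {0, 1, 3, 4, 5, 7, 8, 9, 11, 12, 13, 15, 16, 17, 19, 20, 21, 23, 24, 25, 27, 28, 29, 31, 32, 33, 35, 36, 37, 39, 40, 41, 43, 44, 45, 47, 48, 49, 51}; there are 39 of them.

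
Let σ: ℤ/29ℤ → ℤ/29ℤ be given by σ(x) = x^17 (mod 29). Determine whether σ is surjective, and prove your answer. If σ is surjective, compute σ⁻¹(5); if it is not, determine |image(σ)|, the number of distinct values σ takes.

Since 29 is prime, the nonzero elements of ℤ/29ℤ form a cyclic group of order 28.
As gcd(17, 28) = 1, raising to the 17th power is a bijection on this group: if s^17 ≡ t^17 then (st^{−1})^17 = 1, and the only element of order dividing gcd(17, 28) = 1 is 1, so s = t.
With σ(0) = 0 this makes σ injective on all of ℤ/29ℤ, hence bijective (finite equal-size domain and codomain). In particular σ is surjective.
Since σ is surjective, we find the preimage of 5. The inverse of x ↦ x^17 on (ℤ/29ℤ)^× is x ↦ x^5, because 17·5 = 85 = 3·28 + 1 ≡ 1 (mod 28) and x^{28} = 1 for x ≠ 0 (Fermat). So σ⁻¹(5) = 5^5 mod 29.
Repeated squaring mod 29: 5^1 ≡ 5, 5^2 ≡ 5² = 25, 5^4 ≡ 25² = 625 ≡ 16. Since 5 = 4 + 1, 5^5 ≡ 16·5: 16·5 = 80 ≡ 22. So 5^5 ≡ 22 (mod 29).
Hence σ⁻¹(5) = 22.

22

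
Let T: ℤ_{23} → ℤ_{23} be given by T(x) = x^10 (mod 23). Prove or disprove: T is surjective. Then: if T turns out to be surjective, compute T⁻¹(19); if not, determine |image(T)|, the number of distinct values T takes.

T(11): Repeated squaring mod 23: 11^1 ≡ 11, 11^2 ≡ 11² = 121 ≡ 6, 11^4 ≡ 6² = 36 ≡ 13, 11^8 ≡ 13² = 169 ≡ 8. Since 10 = 8 + 2, 11^10 ≡ 8·6: 8·6 = 48 ≡ 2. So 11^10 ≡ 2 (mod 23).
T(12): Repeated squaring mod 23: 12^1 ≡ 12, 12^2 ≡ 12² = 144 ≡ 6, 12^4 ≡ 6² = 36 ≡ 13, 12^8 ≡ 13² = 169 ≡ 8. Since 10 = 8 + 2, 12^10 ≡ 8·6: 8·6 = 48 ≡ 2. So 12^10 ≡ 2 (mod 23).
So T(11) = T(12) = 2 while 11 ≠ 12, so T is not injective.
A non-injective map from the 23-element set ℤ_{23} to itself takes at most 22 distinct values, so it cannot be surjective. So T is not surjective.
Since T is not surjective, we determine |image(T)|. Computing x^10 mod 23 for each x (by repeated squaring, reducing mod 23 at every step), the values T(0), T(1), …, T(22) are: 0, 1, 12, 8, 6, 9, 4, 13, 3, 18, 16, 2, 2, 16, 18, 3, 13, 4, 9, 6, 8, 12, 1.
The distinct values are {0, 1, 2, 3, 4, 6, 8, 9, 12, 13, 16, 18}; there are 12 of them.

12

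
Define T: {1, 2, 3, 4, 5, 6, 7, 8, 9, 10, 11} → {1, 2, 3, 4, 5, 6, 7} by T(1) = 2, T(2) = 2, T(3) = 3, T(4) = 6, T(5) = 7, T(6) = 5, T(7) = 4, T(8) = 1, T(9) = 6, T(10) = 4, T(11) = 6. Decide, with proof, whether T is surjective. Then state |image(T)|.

Every element of the codomain has a preimage: 1 = T(8), 2 = T(1), 3 = T(3), 4 = T(7), 5 = T(6), 6 = T(4), 7 = T(5).
So T is surjective.
The image of T is {1, 2, 3, 4, 5, 6, 7}, which has 7 elements.

7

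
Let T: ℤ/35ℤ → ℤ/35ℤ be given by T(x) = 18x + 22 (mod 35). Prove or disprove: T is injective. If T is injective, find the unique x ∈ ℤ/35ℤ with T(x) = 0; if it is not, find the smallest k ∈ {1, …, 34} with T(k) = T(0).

26

Suppose T(x_1) = T(x_2) in ℤ/35ℤ. Then 18x_1 + 22 ≡ 18x_2 + 22 (mod 35), therefore 18(x_1 − x_2) ≡ 0 (mod 35).
Since gcd(18, 35) = 1, 18 is invertible modulo 35, therefore x_1 − x_2 ≡ 0 (mod 35), i.e. x_1 = x_2.
Thus T is injective.
We now compute 18⁻¹ mod 35 explicitly. Euclid's algorithm: 35 = 1·18 + 17, 18 = 1·17 + 1; back-substituting gives 1 = 2·18 − 1·35, so 18⁻¹ ≡ 2 (mod 35).
Since T is injective, we compute T⁻¹(0): solve 18x + 22 ≡ 0 (mod 35), i.e. 18x ≡ 13 (mod 35).
Multiplying by 18⁻¹ = 2 gives x ≡ 2·13 = 26 ≡ 26 (mod 35).
Check: T(26) = 18·26 + 22 = 490 = 14·35 + 0 ≡ 0 (mod 35).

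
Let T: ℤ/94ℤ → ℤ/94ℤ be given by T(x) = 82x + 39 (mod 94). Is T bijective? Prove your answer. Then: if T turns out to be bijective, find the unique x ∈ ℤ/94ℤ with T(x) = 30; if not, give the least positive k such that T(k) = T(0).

47

We have gcd(82, 94) = 2 > 1. Taking x_1 = 0 and x_2 = 47: T(0) = 39 and T(47) = 82·47 + 39 = 3893 ≡ 39 (mod 94).
So T(0) = T(47) while 0 ≠ 47, therefore T is not injective, hence not bijective.
Since T is not bijective, we find the least positive k with T(k) = T(0): this means 82k ≡ 0 (mod 94), i.e. 94 ∣ 82k. Since gcd(82, 94) = 2, dividing through by 2 this holds exactly when 47 ∣ 41k, and as gcd(41, 47) = 1, exactly when 47 ∣ k.
The smallest positive such k is 47.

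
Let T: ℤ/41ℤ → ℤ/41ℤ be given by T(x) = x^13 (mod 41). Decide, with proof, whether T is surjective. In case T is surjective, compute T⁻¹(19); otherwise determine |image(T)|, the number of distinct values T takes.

Since 41 is prime, the nonzero elements of ℤ/41ℤ form a cyclic group of order 40.
As gcd(13, 40) = 1, raising to the 13th power is a bijection on this group: if s^13 ≡ t^13 then (st^{−1})^13 = 1, and the only element of order dividing gcd(13, 40) = 1 is 1, so s = t.
With T(0) = 0 this makes T injective on all of ℤ/41ℤ, hence bijective (finite equal-size domain and codomain). In particular T is surjective.
Since T is surjective, we find the preimage of 19. The inverse of x ↦ x^13 on (ℤ/41ℤ)^× is x ↦ x^37, because 13·37 = 481 = 12·40 + 1 ≡ 1 (mod 40) and x^{40} = 1 for x ≠ 0 (Fermat). So T⁻¹(19) = 19^37 mod 41.
Repeated squaring mod 41: 19^1 ≡ 19, 19^2 ≡ 19² = 361 ≡ 33, 19^4 ≡ 33² = 1089 ≡ 23, 19^8 ≡ 23² = 529 ≡ 37, 19^16 ≡ 37² = 1369 ≡ 16, 19^32 ≡ 16² = 256 ≡ 10. Since 37 = 32 + 4 + 1, 19^37 ≡ 10·23·19: 10·23 = 230 ≡ 25, then 25·19 = 475 ≡ 24. So 19^37 ≡ 24 (mod 41).
Hence T⁻¹(19) = 24.

24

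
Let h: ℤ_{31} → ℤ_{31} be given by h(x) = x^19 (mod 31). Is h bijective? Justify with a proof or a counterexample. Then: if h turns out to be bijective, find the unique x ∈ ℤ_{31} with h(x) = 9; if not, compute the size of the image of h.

Since 31 is prime, the nonzero elements of ℤ_{31} form a cyclic group of order 30.
As gcd(19, 30) = 1, raising to the 19th power is a bijection on this group: if s^19 ≡ t^19 then (st^{−1})^19 = 1, and the only element of order dividing gcd(19, 30) = 1 is 1, so s = t.
With h(0) = 0 this makes h injective on all of ℤ_{31}, hence bijective (finite equal-size domain and codomain). In particular h is bijective.
Since h is bijective, we find the preimage of 9. The inverse of x ↦ x^19 on (ℤ_{31})^× is x ↦ x^19, because 19·19 = 361 = 12·30 + 1 ≡ 1 (mod 30) and x^{30} = 1 for x ≠ 0 (Fermat). So h⁻¹(9) = 9^19 mod 31.
Repeated squaring mod 31: 9^1 ≡ 9, 9^2 ≡ 9² = 81 ≡ 19, 9^4 ≡ 19² = 361 ≡ 20, 9^8 ≡ 20² = 400 ≡ 28, 9^16 ≡ 28² = 784 ≡ 9. Since 19 = 16 + 2 + 1, 9^19 ≡ 9·19·9: 9·19 = 171 ≡ 16, then 16·9 = 144 ≡ 20. So 9^19 ≡ 20 (mod 31).
Hence h⁻¹(9) = 20.

20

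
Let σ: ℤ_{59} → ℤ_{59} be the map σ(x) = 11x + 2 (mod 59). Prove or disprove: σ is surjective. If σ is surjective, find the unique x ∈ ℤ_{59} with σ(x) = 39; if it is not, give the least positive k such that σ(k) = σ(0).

57

Since gcd(11, 59) = 1, 11 is invertible modulo 59. Euclid's algorithm: 59 = 5·11 + 4, 11 = 2·4 + 3, 4 = 1·3 + 1; back-substituting gives 1 = 43·11 − 8·59, so 11⁻¹ ≡ 43 (mod 59).
Then y ↦ 43(y − 2) is a two-sided inverse to σ, so every y ∈ ℤ_{59} has a preimage.
So σ is surjective.
Since σ is surjective, we compute σ⁻¹(39): solve 11x + 2 ≡ 39 (mod 59), i.e. 11x ≡ 37 (mod 59).
Multiplying by 11⁻¹ = 43 gives x ≡ 43·37 = 1591 = 26·59 + 57 ≡ 57 (mod 59).
Check: σ(57) = 11·57 + 2 = 629 = 10·59 + 39 ≡ 39 (mod 59).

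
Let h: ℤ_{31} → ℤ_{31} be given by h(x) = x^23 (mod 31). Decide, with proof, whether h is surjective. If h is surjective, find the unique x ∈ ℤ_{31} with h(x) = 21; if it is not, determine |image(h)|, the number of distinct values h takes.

24

Since 31 is prime, the nonzero elements of ℤ_{31} form a cyclic group of order 30.
As gcd(23, 30) = 1, raising to the 23rd power is a bijection on this group: if a^23 ≡ b^23 then (ab^{−1})^23 = 1, and the only element of order dividing gcd(23, 30) = 1 is 1, so a = b.
With h(0) = 0 this makes h injective on all of ℤ_{31}, hence bijective (finite equal-size domain and codomain). In particular h is surjective.
Since h is surjective, we find the preimage of 21. The inverse of x ↦ x^23 on (ℤ_{31})^× is x ↦ x^17, because 23·17 = 391 = 13·30 + 1 ≡ 1 (mod 30) and x^{30} = 1 for x ≠ 0 (Fermat). So h⁻¹(21) = 21^17 mod 31.
Repeated squaring mod 31: 21^1 ≡ 21, 21^2 ≡ 21² = 441 ≡ 7, 21^4 ≡ 7² = 49 ≡ 18, 21^8 ≡ 18² = 324 ≡ 14, 21^16 ≡ 14² = 196 ≡ 10. Since 17 = 16 + 1, 21^17 ≡ 10·21: 10·21 = 210 ≡ 24. So 21^17 ≡ 24 (mod 31).
Hence h⁻¹(21) = 24.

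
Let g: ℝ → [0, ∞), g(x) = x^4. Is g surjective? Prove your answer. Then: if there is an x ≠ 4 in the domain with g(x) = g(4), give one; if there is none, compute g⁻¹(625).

For any y ∈ [0, ∞), x = y^{1/4} ∈ ℝ satisfies x^4 = y, so g is surjective.
For the follow-up, such an x exists: taking x = −4 ∈ ℝ gives g(−4) = 256 = g(4) with −4 ≠ 4.

-4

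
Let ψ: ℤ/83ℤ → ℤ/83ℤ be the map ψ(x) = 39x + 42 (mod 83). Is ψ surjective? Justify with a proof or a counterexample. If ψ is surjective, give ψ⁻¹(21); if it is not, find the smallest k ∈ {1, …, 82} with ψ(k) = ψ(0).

25

Recall: surjectivity means every element of the codomain has a preimage under ψ.
Since gcd(39, 83) = 1, 39 is invertible modulo 83. Euclid's algorithm: 83 = 2·39 + 5, 39 = 7·5 + 4, 5 = 1·4 + 1; back-substituting gives 1 = 66·39 − 31·83, so 39⁻¹ ≡ 66 (mod 83).
Then y ↦ 66(y − 42) is a two-sided inverse to ψ, so every y ∈ ℤ/83ℤ has a preimage.
So ψ is surjective.
Since ψ is surjective, we find ψ⁻¹(21): we need 39x ≡ 21 − 42 ≡ 62 (mod 83). Using 39⁻¹ = 66: x ≡ 66·62 = 4092 = 49·83 + 25, so x = 25.
Check: ψ(25) = 39·25 + 42 = 1017 = 12·83 + 21 ≡ 21 (mod 83).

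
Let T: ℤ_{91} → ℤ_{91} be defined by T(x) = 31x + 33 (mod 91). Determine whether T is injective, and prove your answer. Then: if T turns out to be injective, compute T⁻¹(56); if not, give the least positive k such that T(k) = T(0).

Suppose T(x_1) = T(x_2) in ℤ_{91}. Then 31x_1 + 33 ≡ 31x_2 + 33 (mod 91), so 31(x_1 − x_2) ≡ 0 (mod 91).
Since gcd(31, 91) = 1, 31 is invertible modulo 91, therefore x_1 − x_2 ≡ 0 (mod 91), i.e. x_1 = x_2.
Thus T is injective.
We now compute 31⁻¹ mod 91 explicitly. Euclid's algorithm: 91 = 2·31 + 29, 31 = 1·29 + 2, 29 = 14·2 + 1; back-substituting gives 1 = 47·31 − 16·91, so 31⁻¹ ≡ 47 (mod 91).
Since T is injective, we find T⁻¹(56): we need 31x ≡ 56 − 33 ≡ 23 (mod 91). Using 31⁻¹ = 47: x ≡ 47·23 = 1081 = 11·91 + 80, so x = 80.
Check: T(80) = 31·80 + 33 = 2513 = 27·91 + 56 ≡ 56 (mod 91).

80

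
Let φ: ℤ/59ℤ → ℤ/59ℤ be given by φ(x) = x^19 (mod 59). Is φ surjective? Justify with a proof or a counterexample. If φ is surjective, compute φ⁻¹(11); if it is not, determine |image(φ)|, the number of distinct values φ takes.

Since 59 is prime, the nonzero elements of ℤ/59ℤ form a cyclic group of order 58.
As gcd(19, 58) = 1, raising to the 19th power is a bijection on this group: if a^19 ≡ b^19 then (ab^{−1})^19 = 1, and the only element of order dividing gcd(19, 58) = 1 is 1, so a = b.
With φ(0) = 0 this makes φ injective on all of ℤ/59ℤ, hence bijective (finite equal-size domain and codomain). In particular φ is surjective.
Since φ is surjective, we find the preimage of 11. The inverse of x ↦ x^19 on (ℤ/59ℤ)^× is x ↦ x^55, because 19·55 = 1045 = 18·58 + 1 ≡ 1 (mod 58) and x^{58} = 1 for x ≠ 0 (Fermat). So φ⁻¹(11) = 11^55 mod 59.
Repeated squaring mod 59: 11^1 ≡ 11, 11^2 ≡ 11² = 121 ≡ 3, 11^4 ≡ 3² = 9, 11^8 ≡ 9² = 81 ≡ 22, 11^16 ≡ 22² = 484 ≡ 12, 11^32 ≡ 12² = 144 ≡ 26. Since 55 = 32 + 16 + 4 + 2 + 1, 11^55 ≡ 26·12·9·3·11: 26·12 = 312 ≡ 17, then 17·9 = 153 ≡ 35, then 35·3 = 105 ≡ 46, then 46·11 = 506 ≡ 34. So 11^55 ≡ 34 (mod 59).
Hence φ⁻¹(11) = 34.

34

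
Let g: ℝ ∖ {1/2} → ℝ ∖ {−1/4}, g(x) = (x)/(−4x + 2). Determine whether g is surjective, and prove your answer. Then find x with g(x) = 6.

12/25

For any y ≠ −1/4, solving y(−4x + 2) = x for x gives a well-defined x ≠ 1/2. So g is surjective.
Solving g(x) = 6: cross-multiplying gives x = 6(−4x + 2), which rearranges to 25x = 12, so x = 12/25.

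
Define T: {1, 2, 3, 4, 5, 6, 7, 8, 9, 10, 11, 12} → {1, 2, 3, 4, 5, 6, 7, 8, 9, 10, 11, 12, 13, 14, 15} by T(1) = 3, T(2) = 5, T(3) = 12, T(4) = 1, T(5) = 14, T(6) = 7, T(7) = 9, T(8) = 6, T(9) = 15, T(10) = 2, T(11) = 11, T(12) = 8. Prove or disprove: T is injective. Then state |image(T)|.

12

The values T(1), …, T(12) are 3, 5, 12, 1, 14, 7, 9, 6, 15, 2, 11, 8 — all distinct.
So T(x_1) = T(x_2) only when x_1 = x_2, and T is injective.
The image of T is {1, 2, 3, 5, 6, 7, 8, 9, 11, 12, 14, 15}, which has 12 elements.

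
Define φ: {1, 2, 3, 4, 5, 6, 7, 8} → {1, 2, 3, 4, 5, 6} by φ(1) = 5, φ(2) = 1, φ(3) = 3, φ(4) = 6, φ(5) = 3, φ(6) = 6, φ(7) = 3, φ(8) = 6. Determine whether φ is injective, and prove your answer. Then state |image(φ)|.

4

φ(3) = 3 = φ(5) with 3 ≠ 5, so φ is not injective.
The image of φ is {1, 3, 5, 6}, which has 4 elements.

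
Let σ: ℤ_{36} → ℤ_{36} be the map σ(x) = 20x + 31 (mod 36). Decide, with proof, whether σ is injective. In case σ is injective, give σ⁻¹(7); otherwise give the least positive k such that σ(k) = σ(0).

We have gcd(20, 36) = 4 > 1. Taking x_1 = 0 and x_2 = 9: σ(0) = 31 and σ(9) = 20·9 + 31 = 211 ≡ 31 (mod 36).
So σ(0) = σ(9) while 0 ≠ 9, so σ is not injective.
Since σ is not injective, we find the least positive k with σ(k) = σ(0): this means 20k ≡ 0 (mod 36), i.e. 36 ∣ 20k. Since gcd(20, 36) = 4, dividing through by 4 this holds exactly when 9 ∣ 5k, and as gcd(5, 9) = 1, exactly when 9 ∣ k.
The smallest positive such k is 9.

9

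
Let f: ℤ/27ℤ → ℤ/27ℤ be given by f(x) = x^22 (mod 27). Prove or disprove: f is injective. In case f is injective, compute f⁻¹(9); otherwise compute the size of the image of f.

10

f(0) = 0^22 = 0.
f(3): Repeated squaring mod 27: 3^1 ≡ 3, 3^2 ≡ 3² = 9, 3^4 ≡ 9² = 81 ≡ 0, 3^8 ≡ 0² = 0, 3^16 ≡ 0² = 0. Since 22 = 16 + 4 + 2, 3^22 ≡ 0·0·9: 0·0 = 0, then 0·9 = 0. So 3^22 ≡ 0 (mod 27).
So f(0) = f(3) = 0 while 0 ≠ 3, so f is not injective.
Since f is not injective, we determine |image(f)|. Computing x^22 mod 27 for each x (by repeated squaring, reducing mod 27 at every step), the values f(0), f(1), …, f(26) are: 0, 1, 16, 0, 13, 4, 0, 25, 19, 0, 10, 7, 0, 22, 22, 0, 7, 10, 0, 19, 25, 0, 4, 13, 0, 16, 1.
The distinct values are {0, 1, 4, 7, 10, 13, 16, 19, 22, 25}; there are 10 of them.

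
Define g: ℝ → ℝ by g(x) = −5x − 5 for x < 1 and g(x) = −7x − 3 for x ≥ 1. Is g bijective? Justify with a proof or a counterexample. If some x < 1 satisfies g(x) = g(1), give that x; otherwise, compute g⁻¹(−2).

-3/5

Both pieces are strictly decreasing (slopes −5 and −7), so each is injective on its own interval.
The left piece maps (−∞, 1) onto (−10, ∞); the right piece maps [1, ∞) onto (−∞, −10].
Since −10 = −10, the images partition ℝ: g is injective and surjective, hence bijective.
Because the two images are disjoint, no x < 1 has g(x) = g(1), so we compute g⁻¹(−2): −2 lies in (−10, ∞), so solve −5x − 5 = −2: x = (−2 + 5)/(−5) = −3/5.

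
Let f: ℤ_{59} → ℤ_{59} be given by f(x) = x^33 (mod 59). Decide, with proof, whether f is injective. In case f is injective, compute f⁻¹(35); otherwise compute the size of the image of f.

Since 59 is prime, the nonzero elements of ℤ_{59} form a cyclic group of order 58.
As gcd(33, 58) = 1, raising to the 33rd power is a bijection on this group: if s^33 ≡ t^33 then (st^{−1})^33 = 1, and the only element of order dividing gcd(33, 58) = 1 is 1, so s = t.
With f(0) = 0 this makes f injective on all of ℤ_{59}, hence bijective (finite equal-size domain and codomain). In particular f is injective.
Since f is injective, we find the preimage of 35. The inverse of x ↦ x^33 on (ℤ_{59})^× is x ↦ x^51, because 33·51 = 1683 = 29·58 + 1 ≡ 1 (mod 58) and x^{58} = 1 for x ≠ 0 (Fermat). So f⁻¹(35) = 35^51 mod 59.
Repeated squaring mod 59: 35^1 ≡ 35, 35^2 ≡ 35² = 1225 ≡ 45, 35^4 ≡ 45² = 2025 ≡ 19, 35^8 ≡ 19² = 361 ≡ 7, 35^16 ≡ 7² = 49, 35^32 ≡ 49² = 2401 ≡ 41. Since 51 = 32 + 16 + 2 + 1, 35^51 ≡ 41·49·45·35: 41·49 = 2009 ≡ 3, then 3·45 = 135 ≡ 17, then 17·35 = 595 ≡ 5. So 35^51 ≡ 5 (mod 59).
Hence f⁻¹(35) = 5.

5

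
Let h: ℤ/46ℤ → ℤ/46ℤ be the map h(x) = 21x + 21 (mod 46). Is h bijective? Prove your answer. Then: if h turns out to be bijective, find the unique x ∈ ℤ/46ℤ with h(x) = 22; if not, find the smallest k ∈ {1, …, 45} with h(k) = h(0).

By definition, h is injective when h(x_1) = h(x_2) forces x_1 = x_2.
If h(x_1) = h(x_2), then 21x_1 ≡ 21x_2 (mod 46). Because gcd(21, 46) = 1, we may cancel 21 to get x_1 ≡ x_2 (mod 46).
We now compute 21⁻¹ mod 46 explicitly. Euclid's algorithm: 46 = 2·21 + 4, 21 = 5·4 + 1; back-substituting gives 1 = 11·21 − 5·46, so 21⁻¹ ≡ 11 (mod 46).
Then y ↦ 11(y − 21) is a two-sided inverse to h, so every y ∈ ℤ/46ℤ has a preimage.
Thus h is bijective.
Since h is bijective, we find h⁻¹(22): we need 21x ≡ 22 − 21 ≡ 1 (mod 46). Using 21⁻¹ = 11: x ≡ 11·1 = 11, so x = 11.
Check: h(11) = 21·11 + 21 = 252 = 5·46 + 22 ≡ 22 (mod 46).

11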